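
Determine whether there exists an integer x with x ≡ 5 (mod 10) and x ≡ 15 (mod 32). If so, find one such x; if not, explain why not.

Here gcd(10, 32) = 2, and both 5 and 15 leave remainder 1 mod 2, so the system is consistent.
The integers ≡ 5 (mod 10) are 5, 15, …; their remainders mod 32 are 5, 15, so x = 15 is the first that is ≡ 15 (mod 32).
Indeed 15 ≡ 5 (mod 10) and 15 ≡ 15 (mod 32).

x = 15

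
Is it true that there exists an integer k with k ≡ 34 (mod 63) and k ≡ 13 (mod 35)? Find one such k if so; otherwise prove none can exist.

k = 223

Here gcd(63, 35) = 7, and both 34 and 13 leave remainder 6 mod 7, so the system is consistent.
Step through k = 34, 34 + 63, 34 + 2·63, …: the values 34, 97, 160, 223 reduce mod 35 to 34, 27, 20, 13. The value 223 hits 13.
Verify: 223 = 3·63 + 34 and 223 = 6·35 + 13. ✓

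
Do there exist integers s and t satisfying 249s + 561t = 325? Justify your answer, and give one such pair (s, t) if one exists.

No, no such integers exist.

Both 249 and 561 are divisible by gcd(249, 561) = 3, hence so is any combination 249s + 561t.
But 325 is not a multiple of 3 (it leaves remainder 1).
Hence no integers s, t satisfy the equation.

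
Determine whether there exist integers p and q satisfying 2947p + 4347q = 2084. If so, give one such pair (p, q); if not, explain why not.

Any value of 2947p + 4347q is a multiple of gcd(2947, 4347) = 7.
However 2084 leaves remainder 5 on division by 7.
So the equation is unsolvable over ℤ.

There are no such integers.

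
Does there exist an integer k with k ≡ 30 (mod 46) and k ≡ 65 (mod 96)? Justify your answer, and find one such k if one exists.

There is no such integer.

gcd(46, 96) = 2. If k ≡ 30 (mod 46) and k ≡ 65 (mod 96), then k ≡ 30 (mod 2) and k ≡ 65 (mod 2).
These are incompatible: 30 − 65 = -35 is not divisible by 2.
So no integer satisfies both congruences.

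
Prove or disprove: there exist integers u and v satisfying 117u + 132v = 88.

No such integers exist.

Any value of 117u + 132v is a multiple of gcd(117, 132) = 3.
But 88 = 3·29 + 1, so 3 ∤ 88.
Therefore 117u + 132v = 88 has no solution in integers.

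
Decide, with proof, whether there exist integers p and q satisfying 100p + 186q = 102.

p = 81, q = -43

Every value of 100p + 186q is a multiple of gcd(100, 186) = 2; since 2 ∣ 102, solutions exist.
Dividing through by 2 reduces the equation to 50p + 93q = 51.
Euclidean algorithm: 93 = 1·50 + 43, 50 = 1·43 + 7, 43 = 6·7 + 1, 7 = 7·1 + 0.
Back-substituting, 1 = 43 − 6·7 = 43 − 6·(50 − 1·43) = −6·50 + 7·43 = −6·50 + 7·(93 − 1·50) = 7·93 − 13·50; that is, 50·(-13) + 93·7 = 1.
Multiplying through by 51: p = (-13)·51 = -663, q = 7·51 = 357 is a solution.
The general solution is p = -663 + 93k, q = 357 − 50k; taking k = 8 gives the smaller pair p = 81, q = -43.
Indeed 100·81 + 186·(-43) = 8100 − 7998 = 102.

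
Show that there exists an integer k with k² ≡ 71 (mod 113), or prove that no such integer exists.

No, no such integer exists.

113 is prime, so by Euler's criterion 71 is a square mod 113 iff 71^((113−1)/2) = 71^56 ≡ 1 (mod 113).
Repeated squaring mod 113: 71^2 = 5041 ≡ 69; 71^4 ≡ 69² = 4761 ≡ 15; 71^8 ≡ 15² = 225 ≡ 112; 71^16 ≡ 112² = 12544 ≡ 1; 71^32 ≡ 1² = 1 ≡ 1.
Since 56 = 32 + 16 + 8, 71^56 ≡ 1 · 1 · 112; multiplying out mod 113: 1·1 = 1 ≡ 1, then 1·112 = 112 ≡ 112. Thus 71^56 ≡ 112 ≡ −1 (mod 113).
The value −1 means 71 is a non-residue modulo 113, so k² ≡ 71 (mod 113) is impossible.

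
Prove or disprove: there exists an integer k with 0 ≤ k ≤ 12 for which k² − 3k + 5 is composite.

At k = 11: 11² − 3·11 + 5 = 93 = 3·31, which is composite.

k = 11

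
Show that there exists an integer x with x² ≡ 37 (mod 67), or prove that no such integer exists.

x = 38

Take x = 38. Then 38² = 1444 = 21·67 + 37, so 38² ≡ 37 (mod 67).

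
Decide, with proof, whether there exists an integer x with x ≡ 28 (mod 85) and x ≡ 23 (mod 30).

x = 113

The moduli are not coprime: gcd(85, 30) = 5. Compatibility requires 5 ∣ (23 − 28) = -5, which holds, so solutions exist.
List candidates x ≡ 28 (mod 85): 28, 113. Modulo 30 these are 28, 23; 113 gives 23 as required.
Verify: 113 = 1·85 + 28 and 113 = 3·30 + 23. ✓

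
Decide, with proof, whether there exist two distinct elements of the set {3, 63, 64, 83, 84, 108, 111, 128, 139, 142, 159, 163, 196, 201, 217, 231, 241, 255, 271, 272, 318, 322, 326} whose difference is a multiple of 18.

Both 3 and 111 leave remainder 3 on division by 18; their difference 108 = 6·18 is a multiple of 18.

3 and 111 are such a pair.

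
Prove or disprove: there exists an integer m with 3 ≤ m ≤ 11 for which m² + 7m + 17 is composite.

m = 7

At m = 7: 7² + 7·7 + 17 = 115 = 5·23, which is composite.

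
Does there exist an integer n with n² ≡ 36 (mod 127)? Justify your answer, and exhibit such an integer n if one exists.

n = 6

Take n = 6. Then 6² = 36, and since 0 ≤ 36 < 127 this is already reduced: 6² ≡ 36 (mod 127).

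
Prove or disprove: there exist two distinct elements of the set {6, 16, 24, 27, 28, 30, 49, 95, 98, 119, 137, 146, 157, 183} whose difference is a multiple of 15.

There is no such pair.

Residues mod 15: 6↦6, 16↦1, 24↦9, 27↦12, 28↦13, 30↦0, 49↦4, 95↦5, 98↦8, 119↦14, 137↦2, 146↦11, 157↦7, 183↦3.
All 14 residues are distinct, so no two elements differ by a multiple of 15.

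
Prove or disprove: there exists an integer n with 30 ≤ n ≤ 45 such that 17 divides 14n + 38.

n = 41

For n = 30, 31, …, 40 the values 458, 472, 486, 500, 514, 528, 542, 556, 570, 584, 598 are not multiples of 17. n = 41 works, since 14·41 + 38 = 612 = 36·17.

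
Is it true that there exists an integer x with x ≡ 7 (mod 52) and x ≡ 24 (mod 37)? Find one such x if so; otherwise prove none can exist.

gcd(52, 37) = 1, so the Chinese Remainder Theorem guarantees exactly one residue class mod 1924 satisfying both.
Write x = 7 + 52t and require 7 + 52t ≡ 24 (mod 37), i.e. 52t ≡ 17 (mod 37).
52 ≡ 15 (mod 37), so this reads 15t ≡ 17 (mod 37). Note 15·5 = 75 ≡ 1 (mod 37) (as 75 − 1 = 2·37), so 15⁻¹ ≡ 5.
Multiplying by 5: t ≡ 5·17 = 85 ≡ 11 (mod 37).
Taking t = 11 gives x = 7 + 52·11 = 579.
Indeed 579 ≡ 7 (mod 52) and 579 ≡ 24 (mod 37).

x = 579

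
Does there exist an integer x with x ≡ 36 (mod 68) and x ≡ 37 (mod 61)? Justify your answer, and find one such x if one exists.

gcd(68, 61) = 1, so the Chinese Remainder Theorem guarantees exactly one residue class mod 4148 satisfying both.
Write x = 36 + 68t and require 36 + 68t ≡ 37 (mod 61), i.e. 68t ≡ 1 (mod 61).
68 ≡ 7 (mod 61), so this reads 7t ≡ 1 (mod 61). Note 7·35 = 245 ≡ 1 (mod 61) (as 245 − 1 = 4·61), so 7⁻¹ ≡ 35.
Multiplying by 35: t ≡ 35·1 = 35 (mod 61).
Taking t = 35 gives x = 36 + 68·35 = 2416.
Verify: 2416 = 35·68 + 36 and 2416 = 39·61 + 37. ✓

x = 2416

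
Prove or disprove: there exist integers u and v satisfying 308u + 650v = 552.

u = 44, v = -20

gcd(308, 650) = 2, and 2 divides 552, so integer solutions exist.
Dividing through by 2 reduces the equation to 154u + 325v = 276.
Run the Euclidean algorithm on 325 and 154: 325 = 2·154 + 17, 154 = 9·17 + 1, 17 = 17·1 + 0.
Unwinding: 1 = 154 − 9·17 = 154 − 9·(325 − 2·154) = −9·325 + 19·154, i.e. 154·19 + 325·(-9) = 1.
Times 276: 154·5244 + 325·(-2484) = 276, so (5244, -2484) solves it.
Subtracting 16·325 from u and adding 16·154 to v gives the tidier solution (44, -20).
Indeed 308·44 + 650·(-20) = 13552 − 13000 = 552.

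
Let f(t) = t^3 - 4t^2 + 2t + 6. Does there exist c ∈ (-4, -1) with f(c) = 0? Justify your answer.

f(-4) = -130 and f(-1) = -1, both negative, so a sign-change argument is unavailable; we show f keeps this sign on the whole interval.
Shift to the endpoint -1: with t = -1 − u (0 < u < 3), one computes f(-1 − u) = -u^3 - 7u^2 - 13u - 1.
The nonzero coefficients here are all negative, so for u > 0 every term is negative (or zero), and the constant term -1 is strictly negative.
Therefore f(t) < 0 throughout (-4, -1), and f has no zero there.

No.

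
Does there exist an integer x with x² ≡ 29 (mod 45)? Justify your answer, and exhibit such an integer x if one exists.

Work modulo the divisor 3 of 45. If x² ≡ 29 (mod 45) then x² ≡ 2 (mod 3).
Computing x² mod 3 for x = 0, 1, …, 1 (enough, by the symmetry x ↦ 3 − x) gives 0, 1.
The set of squares mod 3 is therefore {0, 1}, which does not contain 2.
Therefore x² ≡ 29 (mod 45) has no solution.

There is no such integer.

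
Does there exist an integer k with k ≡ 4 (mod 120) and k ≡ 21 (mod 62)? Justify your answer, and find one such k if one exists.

No, no such integer exists.

Both moduli are multiples of 2 = gcd(120, 62), so any solution would satisfy k ≡ 4 and k ≡ 21 modulo 2 simultaneously.
But 4 mod 2 = 0 while 21 mod 2 = 1, a contradiction.
Hence the system has no solution.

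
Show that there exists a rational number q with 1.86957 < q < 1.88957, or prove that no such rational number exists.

q = 15/8

Look for a denominator N such that an integer falls strictly between N·1.86957 and N·1.88957. N = 8 works: 8·1.86957 = 14.95656 < 15 < 15.11656 = 8·1.88957.
So q = 15/8 works: it is a ratio of integers, and dividing 8·1.86957 < 15 < 8·1.88957 through by 8 gives 1.86957 < 15/8 < 1.88957.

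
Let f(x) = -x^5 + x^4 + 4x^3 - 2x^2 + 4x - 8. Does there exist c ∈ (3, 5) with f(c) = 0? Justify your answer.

The endpoint values f(3) = -68 and f(5) = -2038 are both negative. Claim: f(x) < 0 for every x in (3, 5).
Substitute x = 3 + u, where 0 < u < 2 on the interval. Expanding, f(3 + u) = -u^5 - 14u^4 - 74u^3 - 182u^2 - 197u - 68.
The nonzero coefficients here are all negative, so for u > 0 every term is negative (or zero), and the constant term -68 is strictly negative.
Therefore f(x) < 0 throughout (3, 5), and f has no zero there.

No.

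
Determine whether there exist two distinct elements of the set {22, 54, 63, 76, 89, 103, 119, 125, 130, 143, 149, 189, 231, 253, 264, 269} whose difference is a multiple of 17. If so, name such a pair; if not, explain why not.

No, no such pair exists.

Residues mod 17: 22↦5, 54↦3, 63↦12, 76↦8, 89↦4, 103↦1, 119↦0, 125↦6, 130↦11, 143↦7, 149↦13, 189↦2, 231↦10, 253↦15, 264↦9, 269↦14.
No residue repeats among the 16 elements, so no pair has difference ≡ 0 (mod 17).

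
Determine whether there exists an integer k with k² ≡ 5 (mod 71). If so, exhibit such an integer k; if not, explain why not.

Take k = 54. Then 54² = 2916 = 41·71 + 5, so 54² ≡ 5 (mod 71).

k = 54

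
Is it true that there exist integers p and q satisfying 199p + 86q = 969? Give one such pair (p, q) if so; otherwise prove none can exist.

Since gcd(199, 86) = 1, every integer is an integer combination of 199 and 86.
Run the Euclidean algorithm on 199 and 86: 199 = 2·86 + 27, 86 = 3·27 + 5, 27 = 5·5 + 2, 5 = 2·2 + 1, 2 = 2·1 + 0.
Unwinding: 1 = 5 − 2·2 = 5 − 2·(27 − 5·5) = −2·27 + 11·5 = −2·27 + 11·(86 − 3·27) = 11·86 − 35·27 = 11·86 − 35·(199 − 2·86) = −35·199 + 81·86, i.e. 199·(-35) + 86·81 = 1.
Scaling by 969 gives the particular solution (p, q) = (-33915, 78489).
Shifting by a multiple of (86, −199) keeps it a solution: p = -33915 + 395·86 = 55, q = 78489 − 395·199 = -116.
Indeed 199·55 + 86·(-116) = 10945 − 9976 = 969.

p = 55, q = -116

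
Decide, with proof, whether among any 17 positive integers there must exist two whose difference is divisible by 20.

No; for instance {92, 93, 94, 95, 96, 97, 98, 99, 100, 101, 102, 103, 104, 105, 106, 107, 108} is a counterexample.

Take the 17 consecutive integers 92, 93, …, 108: their residues mod 20 are all distinct because 17 ≤ 20.
The differences between them range over 1, …, 16, none of which is divisible by 20.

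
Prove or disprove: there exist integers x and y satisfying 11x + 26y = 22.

x = 2, y = 0

Since gcd(11, 26) = 1, every integer is an integer combination of 11 and 26.
Run the Euclidean algorithm on 26 and 11: 26 = 2·11 + 4, 11 = 2·4 + 3, 4 = 1·3 + 1, 3 = 3·1 + 0.
Working back up the chain: 1 = 4 − 1·3 = 4 − (11 − 2·4) = −11 + 3·4 = −11 + 3·(26 − 2·11) = 3·26 − 7·11. So 11·(-7) + 26·3 = 1.
Scaling by 22 gives the particular solution (x, y) = (-154, 66).
Adding 6·26 to x and subtracting 6·11 from y gives the tidier solution (2, 0).
Indeed 11·2 + 26·0 = 22 + 0 = 22.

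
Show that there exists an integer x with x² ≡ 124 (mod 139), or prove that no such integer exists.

x = 92

Take x = 92. Then 92² = 8464 = 60·139 + 124, so 92² ≡ 124 (mod 139).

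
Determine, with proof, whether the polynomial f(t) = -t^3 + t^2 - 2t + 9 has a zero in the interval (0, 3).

Such a root exists.

f(0) = 9 and f(3) = -15, which have opposite signs.
f is continuous everywhere (it is a polynomial), in particular on [0, 3].
By the Intermediate Value Theorem f must vanish at some point of (0, 3).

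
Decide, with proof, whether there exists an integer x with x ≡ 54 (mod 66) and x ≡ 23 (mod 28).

No such integer exists.

Reduce both congruences modulo 2, which divides 66 and 28: they say x ≡ 54 (mod 2) and x ≡ 23 (mod 2).
These are incompatible: 54 − 23 = 31 is not divisible by 2.
Therefore no such x exists.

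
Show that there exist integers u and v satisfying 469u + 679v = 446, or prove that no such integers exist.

No such integers exist.

Any value of 469u + 679v is a multiple of gcd(469, 679) = 7.
However 446 leaves remainder 5 on division by 7.
So the equation is unsolvable over ℤ.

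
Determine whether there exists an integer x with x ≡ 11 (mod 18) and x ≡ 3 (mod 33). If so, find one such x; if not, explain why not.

There is no such integer.

gcd(18, 33) = 3. If x ≡ 11 (mod 18) and x ≡ 3 (mod 33), then x ≡ 11 (mod 3) and x ≡ 3 (mod 3).
These are incompatible: 11 − 3 = 8 is not divisible by 3.
Therefore no such x exists.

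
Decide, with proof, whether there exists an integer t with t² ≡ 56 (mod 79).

79 is prime, so by Euler's criterion 56 is a square mod 79 iff 56^((79−1)/2) = 56^39 ≡ 1 (mod 79).
Squaring successively (mod 79): 56^2 = 3136 ≡ 55; 56^4 ≡ 55² = 3025 ≡ 23; 56^8 ≡ 23² = 529 ≡ 55; 56^16 ≡ 55² = 3025 ≡ 23; 56^32 ≡ 23² = 529 ≡ 55.
Since 39 = 32 + 4 + 2 + 1, 56^39 ≡ 55 · 23 · 55 · 56; multiplying out mod 79: 55·23 = 1265 ≡ 1, then 1·55 = 55 ≡ 55, then 55·56 = 3080 ≡ 78. Thus 56^39 ≡ 78 ≡ −1 (mod 79).
By Euler's criterion 56 is a quadratic non-residue mod 79: no t satisfies t² ≡ 56 (mod 79).

There is no such integer.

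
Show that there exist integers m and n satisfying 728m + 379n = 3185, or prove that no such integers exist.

Since gcd(728, 379) = 1, every integer is an integer combination of 728 and 379.
Euclidean algorithm: 728 = 1·379 + 349, 379 = 1·349 + 30, 349 = 11·30 + 19, 30 = 1·19 + 11, 19 = 1·11 + 8, 11 = 1·8 + 3, 8 = 2·3 + 2, 3 = 1·2 + 1, 2 = 2·1 + 0.
Unwinding: 1 = 3 − 1·2 = 3 − (8 − 2·3) = −8 + 3·3 = −8 + 3·(11 − 1·8) = 3·11 − 4·8 = 3·11 − 4·(19 − 1·11) = −4·19 + 7·11 = −4·19 + 7·(30 − 1·19) = 7·30 − 11·19 = 7·30 − 11·(349 − 11·30) = −11·349 + 128·30 = −11·349 + 128·(379 − 1·349) = 128·379 − 139·349 = 128·379 − 139·(728 − 1·379) = −139·728 + 267·379, i.e. 728·(-139) + 379·267 = 1.
Multiplying through by 3185: m = (-139)·3185 = -442715, n = 267·3185 = 850395 is a solution.
Adding 1169·379 to m and subtracting 1169·728 from n gives the tidier solution (336, -637).
Indeed 728·336 + 379·(-637) = 244608 − 241423 = 3185.

m = 336, n = -637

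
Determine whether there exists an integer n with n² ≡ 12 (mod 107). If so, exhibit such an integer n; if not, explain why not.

n = 36

Take n = 36. Then 36² = 1296 = 12·107 + 12, so 36² ≡ 12 (mod 107).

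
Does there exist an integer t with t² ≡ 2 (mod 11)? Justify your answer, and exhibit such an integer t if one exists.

Squares mod 11 repeat after t = 5 (as (−t)² = t²); for t = 0..5 they are 0, 1, 4, 9, 5, 3.
So the quadratic residues mod 11 are {0, 1, 3, 4, 5, 9}, and 2 is not among them.
Therefore t² ≡ 2 (mod 11) has no solution.

There is no such integer.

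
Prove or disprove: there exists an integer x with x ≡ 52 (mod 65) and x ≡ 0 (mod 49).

x = 637

The moduli 65 and 49 are coprime, so by the Chinese Remainder Theorem a unique solution modulo 3185 exists.
Any solution of the first congruence is x = 52 + 65t; substituting into the second, 65t ≡ 0 − 52 ≡ 46 (mod 49).
65 ≡ 16 (mod 49), so this reads 16t ≡ 46 (mod 49). To invert 16 modulo 49: 49 = 3·16 + 1, 16 = 16·1 + 0, and unwinding, 1 = 49 − 3·16. Thus 16⁻¹ ≡ -3 ≡ 46 (mod 49).
Multiplying by 46: t ≡ 46·46 = 2116 ≡ 9 (mod 49).
Taking t = 9 gives x = 52 + 65·9 = 637.
Check: 637 mod 65 = 52, 637 mod 49 = 0. ✓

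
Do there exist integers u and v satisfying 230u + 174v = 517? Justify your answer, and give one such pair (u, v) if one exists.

No such integers exist.

Both 230 and 174 are divisible by gcd(230, 174) = 2, hence so is any combination 230u + 174v.
However 517 leaves remainder 1 on division by 2.
Therefore 230u + 174v = 517 has no solution in integers.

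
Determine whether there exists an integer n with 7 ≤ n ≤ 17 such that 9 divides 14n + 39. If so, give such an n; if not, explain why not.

n = 12

Try n = 12: 14·12 + 39 = 207 = 23·9, which is divisible by 9.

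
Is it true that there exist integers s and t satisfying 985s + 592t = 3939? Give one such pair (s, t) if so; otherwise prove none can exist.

Since gcd(985, 592) = 1, every integer is an integer combination of 985 and 592.
Dividing repeatedly: 985 = 1·592 + 393, 592 = 1·393 + 199, 393 = 1·199 + 194, 199 = 1·194 + 5, 194 = 38·5 + 4, 5 = 1·4 + 1, 4 = 4·1 + 0.
Working back up the chain: 1 = 5 − 1·4 = 5 − (194 − 38·5) = −194 + 39·5 = −194 + 39·(199 − 1·194) = 39·199 − 40·194 = 39·199 − 40·(393 − 1·199) = −40·393 + 79·199 = −40·393 + 79·(592 − 1·393) = 79·592 − 119·393 = 79·592 − 119·(985 − 1·592) = −119·985 + 198·592. So 985·(-119) + 592·198 = 1.
Times 3939: 985·(-468741) + 592·779922 = 3939, so (-468741, 779922) solves it.
Shifting by a multiple of (592, −985) keeps it a solution: s = -468741 + 792·592 = 123, t = 779922 − 792·985 = -198.
Check: 985·123 + 592·(-198) = 121155 − 117216 = 3939. ✓

s = 123, t = -198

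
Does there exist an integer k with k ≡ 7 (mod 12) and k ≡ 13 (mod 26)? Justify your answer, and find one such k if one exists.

k = 91

gcd(12, 26) = 2. A simultaneous solution exists iff 7 ≡ 13 (mod 2); here 7 mod 2 = 1 = 13 mod 2, so it does.
List candidates k ≡ 7 (mod 12): 7, 19, 31, 43, 55, 67, 79, 91. Modulo 26 these are 7, 19, 5, 17, 3, 15, 1, 13; 91 gives 13 as required.
Verify: 91 = 7·12 + 7 and 91 = 3·26 + 13. ✓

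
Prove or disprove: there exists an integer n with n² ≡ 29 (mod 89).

Apply Euler's criterion with the prime 89: 29 is a quadratic residue iff 29^44 ≡ 1 (mod 89), and a non-residue iff it is ≡ −1.
Squaring successively (mod 89): 29^2 = 841 ≡ 40; 29^4 ≡ 40² = 1600 ≡ 87; 29^8 ≡ 87² = 7569 ≡ 4; 29^16 ≡ 4² = 16 ≡ 16; 29^32 ≡ 16² = 256 ≡ 78.
Since 44 = 32 + 8 + 4, 29^44 ≡ 78 · 4 · 87; multiplying out mod 89: 78·4 = 312 ≡ 45, then 45·87 = 3915 ≡ 88. Thus 29^44 ≡ 88 ≡ −1 (mod 89).
By Euler's criterion 29 is a quadratic non-residue mod 89: no n satisfies n² ≡ 29 (mod 89).

No such integer exists.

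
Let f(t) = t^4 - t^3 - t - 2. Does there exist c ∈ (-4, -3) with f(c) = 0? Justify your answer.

No.

The endpoint values f(-4) = 322 and f(-3) = 109 are both positive. Claim: f(t) > 0 for every t in (-4, -3).
Shift to the endpoint -3: with t = -3 − u (0 < u < 1), one computes f(-3 − u) = u^4 + 13u^3 + 63u^2 + 136u + 109.
All 5 nonzero coefficients of this polynomial in u are positive; hence for u > 0 the value is a sum of positive terms (the constant 109 among them).
So f is strictly positive on (-4, -3); no root exists in the interval.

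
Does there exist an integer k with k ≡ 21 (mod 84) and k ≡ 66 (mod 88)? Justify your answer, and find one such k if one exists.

Both moduli are multiples of 4 = gcd(84, 88), so any solution would satisfy k ≡ 21 and k ≡ 66 modulo 4 simultaneously.
However 21 ≡ 1 and 66 ≡ 2 (mod 4), and 1 ≠ 2.
Therefore no such k exists.

There is no such integer.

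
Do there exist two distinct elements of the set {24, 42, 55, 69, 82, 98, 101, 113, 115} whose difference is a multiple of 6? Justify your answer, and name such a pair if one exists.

Yes: 24 and 42.

24 mod 6 = 0 and 42 mod 6 = 0, so 42 − 24 = 18 = 3·6.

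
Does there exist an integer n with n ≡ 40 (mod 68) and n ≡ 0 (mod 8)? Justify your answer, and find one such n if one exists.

Here gcd(68, 8) = 4, and both 40 and 0 leave remainder 0 mod 4, so the system is consistent.
In fact n = 40 itself already satisfies 40 mod 8 = 0.
Verify: 40 = 0·68 + 40 and 40 = 5·8 + 0. ✓

n = 40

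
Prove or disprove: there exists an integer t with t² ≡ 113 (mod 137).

There is no such integer.

Apply Euler's criterion with the prime 137: 113 is a quadratic residue iff 113^68 ≡ 1 (mod 137), and a non-residue iff it is ≡ −1.
Repeated squaring mod 137: 113^2 = 12769 ≡ 28; 113^4 ≡ 28² = 784 ≡ 99; 113^8 ≡ 99² = 9801 ≡ 74; 113^16 ≡ 74² = 5476 ≡ 133; 113^32 ≡ 133² = 17689 ≡ 16; 113^64 ≡ 16² = 256 ≡ 119.
Since 68 = 64 + 4, 113^68 ≡ 119 · 99; multiplying out mod 137: 119·99 = 11781 ≡ 136. Thus 113^68 ≡ 136 ≡ −1 (mod 137).
The value −1 means 113 is a non-residue modulo 137, so t² ≡ 113 (mod 137) is impossible.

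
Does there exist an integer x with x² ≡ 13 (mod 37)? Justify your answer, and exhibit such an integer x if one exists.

No such integer exists.

37 is prime, so by Euler's criterion 13 is a square mod 37 iff 13^((37−1)/2) = 13^18 ≡ 1 (mod 37).
Repeated squaring mod 37: 13^2 = 169 ≡ 21; 13^4 ≡ 21² = 441 ≡ 34; 13^8 ≡ 34² = 1156 ≡ 9; 13^16 ≡ 9² = 81 ≡ 7.
Since 18 = 16 + 2, 13^18 ≡ 7 · 21; multiplying out mod 37: 7·21 = 147 ≡ 36. Thus 13^18 ≡ 36 ≡ −1 (mod 37).
By Euler's criterion 13 is a quadratic non-residue mod 37: no x satisfies x² ≡ 13 (mod 37).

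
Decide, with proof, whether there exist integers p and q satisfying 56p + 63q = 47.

No such integers exist.

Any value of 56p + 63q is a multiple of gcd(56, 63) = 7.
But 47 is not a multiple of 7 (it leaves remainder 5).
Therefore 56p + 63q = 47 has no solution in integers.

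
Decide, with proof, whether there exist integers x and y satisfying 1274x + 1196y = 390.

Since gcd(1274, 1196) = 26 and 390 = 26·15, Bézout's identity guarantees a solution.
Dividing through by 26 reduces the equation to 49x + 46y = 15.
Dividing repeatedly: 49 = 1·46 + 3, 46 = 15·3 + 1, 3 = 3·1 + 0.
Unwinding: 1 = 46 − 15·3 = 46 − 15·(49 − 1·46) = −15·49 + 16·46, i.e. 49·(-15) + 46·16 = 1.
Times 15: 49·(-225) + 46·240 = 15, so (-225, 240) solves it.
The general solution is x = -225 + 46k, y = 240 − 49k; taking k = 5 gives the smaller pair x = 5, y = -5.
Indeed 1274·5 + 1196·(-5) = 6370 − 5980 = 390.

x = 5, y = -5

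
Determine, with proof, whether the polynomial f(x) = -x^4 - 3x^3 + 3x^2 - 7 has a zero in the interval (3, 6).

f(3) = -142 and f(6) = -1843, both negative, so a sign-change argument is unavailable; we show f keeps this sign on the whole interval.
Shift to the endpoint 3: with x = 3 + u (0 < u < 3), one computes f(3 + u) = -u^4 - 15u^3 - 78u^2 - 171u - 142.
The nonzero coefficients here are all negative, so for u > 0 every term is negative (or zero), and the constant term -142 is strictly negative.
So f is strictly negative on (3, 6); no root exists in the interval.

f has no root in that interval.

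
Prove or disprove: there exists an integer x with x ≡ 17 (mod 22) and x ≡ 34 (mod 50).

No such integer exists.

Reduce both congruences modulo 2, which divides 22 and 50: they say x ≡ 17 (mod 2) and x ≡ 34 (mod 2).
But 17 mod 2 = 1 while 34 mod 2 = 0, a contradiction.
Therefore no such x exists.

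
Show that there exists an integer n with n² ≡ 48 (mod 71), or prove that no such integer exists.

n = 30

n = 30 works: 30² = 900, and 900 − 48 = 852 = 12·71.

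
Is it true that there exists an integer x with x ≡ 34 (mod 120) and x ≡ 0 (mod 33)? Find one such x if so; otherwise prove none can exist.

No, no such integer exists.

gcd(120, 33) = 3. If x ≡ 34 (mod 120) and x ≡ 0 (mod 33), then x ≡ 34 (mod 3) and x ≡ 0 (mod 3).
These are incompatible: 34 − 0 = 34 is not divisible by 3.
Therefore no such x exists.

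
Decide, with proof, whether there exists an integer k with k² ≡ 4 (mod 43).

Take k = 2. Then 2² = 4, and since 0 ≤ 4 < 43 this is already reduced: 2² ≡ 4 (mod 43).

k = 2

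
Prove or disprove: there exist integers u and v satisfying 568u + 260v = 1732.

u = 9, v = -13

gcd(568, 260) = 4, and 4 divides 1732, so integer solutions exist.
Dividing through by 4 reduces the equation to 142u + 65v = 433.
Dividing repeatedly: 142 = 2·65 + 12, 65 = 5·12 + 5, 12 = 2·5 + 2, 5 = 2·2 + 1, 2 = 2·1 + 0.
Unwinding: 1 = 5 − 2·2 = 5 − 2·(12 − 2·5) = −2·12 + 5·5 = −2·12 + 5·(65 − 5·12) = 5·65 − 27·12 = 5·65 − 27·(142 − 2·65) = −27·142 + 59·65, i.e. 142·(-27) + 65·59 = 1.
Scaling by 433 gives the particular solution (u, v) = (-11691, 25547).
The general solution is u = -11691 + 65k, v = 25547 − 142k; taking k = 180 gives the smaller pair u = 9, v = -13.
Indeed 568·9 + 260·(-13) = 5112 − 3380 = 1732.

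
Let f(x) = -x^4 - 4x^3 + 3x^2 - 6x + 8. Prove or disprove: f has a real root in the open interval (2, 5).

f(2) = -40 and f(5) = -1072, both negative, so a sign-change argument is unavailable; we show f keeps this sign on the whole interval.
Substitute x = 2 + u, where 0 < u < 3 on the interval. Expanding, f(2 + u) = -u^4 - 12u^3 - 45u^2 - 74u - 40.
The nonzero coefficients here are all negative, so for u > 0 every term is negative (or zero), and the constant term -40 is strictly negative.
Therefore f(x) < 0 throughout (2, 5), and f has no zero there.

No such root exists.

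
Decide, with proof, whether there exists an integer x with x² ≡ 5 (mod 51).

No such integer exists.

Work modulo the divisor 3 of 51. If x² ≡ 5 (mod 51) then x² ≡ 2 (mod 3).
Computing x² mod 3 for x = 0, 1, …, 1 (enough, by the symmetry x ↦ 3 − x) gives 0, 1.
The set of squares mod 3 is therefore {0, 1}, which does not contain 2.
Hence no integer x has x² ≡ 5 (mod 51).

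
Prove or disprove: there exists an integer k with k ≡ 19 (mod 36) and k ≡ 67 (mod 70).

The moduli are not coprime: gcd(36, 70) = 2. Compatibility requires 2 ∣ (67 − 19) = 48, which holds, so solutions exist.
Write k = 19 + 36t. Then 36t ≡ 67 − 19 ≡ 48 (mod 70); dividing through by 2 gives 18t ≡ 24 (mod 35).
Invert 18 mod 35 by the Euclidean algorithm: 35 = 1·18 + 17, 18 = 1·17 + 1, 17 = 17·1 + 0; back-substituting, 1 = 18 − 1·17 = 18 − (35 − 1·18) = −35 + 2·18. Hence 18·2 ≡ 1, so 18⁻¹ ≡ 2 (mod 35).
Multiplying by 2: t ≡ 2·24 = 48 ≡ 13 (mod 35).
Then k = 19 + 36·13 = 487.
Indeed 487 ≡ 19 (mod 36) and 487 ≡ 67 (mod 70).

k = 487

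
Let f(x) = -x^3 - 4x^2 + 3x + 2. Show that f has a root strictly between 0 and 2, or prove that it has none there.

Such a root exists.

f(0) = 2 and f(2) = -16, which have opposite signs.
Since f is a polynomial it is continuous on [0, 2].
By the Intermediate Value Theorem, f takes the value 0 somewhere in the open interval.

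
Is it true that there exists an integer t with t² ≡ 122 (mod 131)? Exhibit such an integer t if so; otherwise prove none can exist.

131 is prime, so by Euler's criterion 122 is a square mod 131 iff 122^((131−1)/2) = 122^65 ≡ 1 (mod 131).
Repeated squaring mod 131: 122^2 = 14884 ≡ 81; 122^4 ≡ 81² = 6561 ≡ 11; 122^8 ≡ 11² = 121 ≡ 121; 122^16 ≡ 121² = 14641 ≡ 100; 122^32 ≡ 100² = 10000 ≡ 44; 122^64 ≡ 44² = 1936 ≡ 102.
Since 65 = 64 + 1, 122^65 ≡ 102 · 122; multiplying out mod 131: 102·122 = 12444 ≡ 130. Thus 122^65 ≡ 130 ≡ −1 (mod 131).
The value −1 means 122 is a non-residue modulo 131, so t² ≡ 122 (mod 131) is impossible.

There is no such integer.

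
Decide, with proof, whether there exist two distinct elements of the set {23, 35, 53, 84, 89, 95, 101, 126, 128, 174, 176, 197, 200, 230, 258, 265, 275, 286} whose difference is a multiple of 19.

No, no such pair exists.

Reduce each element modulo 19: 23↦4, 35↦16, 53↦15, 84↦8, 89↦13, 95↦0, 101↦6, 126↦12, 128↦14, 174↦3, 176↦5, 197↦7, 200↦10, 230↦2, 258↦11, 265↦18, 275↦9, 286↦1.
No residue repeats among the 18 elements, so no pair has difference ≡ 0 (mod 19).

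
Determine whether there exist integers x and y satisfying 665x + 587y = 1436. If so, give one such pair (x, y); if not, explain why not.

Since gcd(665, 587) = 1, every integer is an integer combination of 665 and 587.
Run the Euclidean algorithm on 665 and 587: 665 = 1·587 + 78, 587 = 7·78 + 41, 78 = 1·41 + 37, 41 = 1·37 + 4, 37 = 9·4 + 1, 4 = 4·1 + 0.
Working back up the chain: 1 = 37 − 9·4 = 37 − 9·(41 − 1·37) = −9·41 + 10·37 = −9·41 + 10·(78 − 1·41) = 10·78 − 19·41 = 10·78 − 19·(587 − 7·78) = −19·587 + 143·78 = −19·587 + 143·(665 − 1·587) = 143·665 − 162·587. So 665·143 + 587·(-162) = 1.
Times 1436: 665·205348 + 587·(-232632) = 1436, so (205348, -232632) solves it.
Shifting by a multiple of (587, −665) keeps it a solution: x = 205348 − 349·587 = 485, y = -232632 + 349·665 = -547.
Check: 665·485 + 587·(-547) = 322525 − 321089 = 1436. ✓

x = 485, y = -547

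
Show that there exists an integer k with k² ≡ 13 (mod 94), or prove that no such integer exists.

Reduce modulo the prime factor 47 of 94: any solution would satisfy k² ≡ 13 (mod 47).
Apply Euler's criterion with the prime 47: 13 is a quadratic residue iff 13^23 ≡ 1 (mod 47), and a non-residue iff it is ≡ −1.
Repeated squaring mod 47: 13^2 = 169 ≡ 28; 13^4 ≡ 28² = 784 ≡ 32; 13^8 ≡ 32² = 1024 ≡ 37; 13^16 ≡ 37² = 1369 ≡ 6.
Since 23 = 16 + 4 + 2 + 1, 13^23 ≡ 6 · 32 · 28 · 13; multiplying out mod 47: 6·32 = 192 ≡ 4, then 4·28 = 112 ≡ 18, then 18·13 = 234 ≡ 46. Thus 13^23 ≡ 46 ≡ −1 (mod 47).
The value −1 means 13 is a non-residue modulo 47, so k² ≡ 13 (mod 47) is impossible.
So 13 is not a square mod 47, and hence 13 is not a square mod 94.

No, no such integer exists.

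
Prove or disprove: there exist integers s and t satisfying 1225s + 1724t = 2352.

1225 and 1724 are coprime, so 1225s + 1724t ranges over all of ℤ.
Dividing repeatedly: 1724 = 1·1225 + 499, 1225 = 2·499 + 227, 499 = 2·227 + 45, 227 = 5·45 + 2, 45 = 22·2 + 1, 2 = 2·1 + 0.
Working back up the chain: 1 = 45 − 22·2 = 45 − 22·(227 − 5·45) = −22·227 + 111·45 = −22·227 + 111·(499 − 2·227) = 111·499 − 244·227 = 111·499 − 244·(1225 − 2·499) = −244·1225 + 599·499 = −244·1225 + 599·(1724 − 1·1225) = 599·1724 − 843·1225. So 1225·(-843) + 1724·599 = 1.
Scaling by 2352 gives the particular solution (s, t) = (-1982736, 1408848).
Adding 1151·1724 to s and subtracting 1151·1225 from t gives the tidier solution (1588, -1127).
Check: 1225·1588 + 1724·(-1127) = 1945300 − 1942948 = 2352. ✓

s = 1588, t = -1127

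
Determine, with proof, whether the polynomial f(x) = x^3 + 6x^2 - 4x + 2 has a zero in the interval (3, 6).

No.

f(3) = 71 and f(6) = 410, both positive, so a sign-change argument is unavailable; we show f keeps this sign on the whole interval.
Substitute x = 3 + u, where 0 < u < 3 on the interval. Expanding, f(3 + u) = u^3 + 15u^2 + 59u + 71.
The nonzero coefficients here are all positive, so for u > 0 every term is positive (or zero), and the constant term 71 is strictly positive.
So f is strictly positive on (3, 6); no root exists in the interval.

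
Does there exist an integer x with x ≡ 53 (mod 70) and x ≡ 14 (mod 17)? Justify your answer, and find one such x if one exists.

x = 473

gcd(70, 17) = 1, so the Chinese Remainder Theorem guarantees exactly one residue class mod 1190 satisfying both.
Write x = 53 + 70t and require 53 + 70t ≡ 14 (mod 17), i.e. 70t ≡ 12 (mod 17).
70 ≡ 2 (mod 17), so this reads 2t ≡ 12 (mod 17). Invert 2 mod 17 by the Euclidean algorithm: 17 = 8·2 + 1, 2 = 2·1 + 0; back-substituting, 1 = 17 − 8·2. Hence 2·(-8) ≡ 1, so 2⁻¹ ≡ -8 ≡ 9 (mod 17).
Multiplying by 9: t ≡ 9·12 = 108 ≡ 6 (mod 17).
Taking t = 6 gives x = 53 + 70·6 = 473.
Check: 473 mod 70 = 53, 473 mod 17 = 14. ✓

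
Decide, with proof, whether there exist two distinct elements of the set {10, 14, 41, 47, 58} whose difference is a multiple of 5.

No such pair exists.

Two integers differ by a multiple of 5 exactly when they have the same residue mod 5. The residues are 10↦0, 14↦4, 41↦1, 47↦2, 58↦3.
All 5 residues are distinct, so no two elements differ by a multiple of 5.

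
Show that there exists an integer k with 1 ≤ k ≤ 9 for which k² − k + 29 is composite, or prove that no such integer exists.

At k = 8: 8² − 8 + 29 = 85 = 5·17, which is composite.

k = 8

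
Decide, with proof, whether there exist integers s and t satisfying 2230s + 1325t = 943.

No, no such integers exist.

Any value of 2230s + 1325t is a multiple of gcd(2230, 1325) = 5.
But 943 is not a multiple of 5 (it leaves remainder 3).
Hence no integers s, t satisfy the equation.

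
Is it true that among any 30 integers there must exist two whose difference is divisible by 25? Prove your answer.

Yes, this is always true.

Partition the integers by their residue mod 25; there are 25 classes.
Since 30 > 25, two of the 30 integers must share a residue class by the pigeonhole principle; call them a and b.
Equal remainders mean a − b ≡ 0 (mod 25), so 25 divides their difference.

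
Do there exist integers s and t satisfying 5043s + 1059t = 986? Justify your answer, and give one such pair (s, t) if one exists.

gcd(5043, 1059) = 3, so every integer of the form 5043s + 1059t is a multiple of 3.
But 986 is not a multiple of 3 (it leaves remainder 2).
So the equation is unsolvable over ℤ.

There are no such integers.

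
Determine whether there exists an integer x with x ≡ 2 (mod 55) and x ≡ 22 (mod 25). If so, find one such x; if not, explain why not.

x = 222

gcd(55, 25) = 5. A simultaneous solution exists iff 2 ≡ 22 (mod 5); here 2 mod 5 = 2 = 22 mod 5, so it does.
Step through x = 2, 2 + 55, 2 + 2·55, …: the values 2, 57, 112, 167, 222 reduce mod 25 to 2, 7, 12, 17, 22. The value 222 hits 22.
Indeed 222 ≡ 2 (mod 55) and 222 ≡ 22 (mod 25).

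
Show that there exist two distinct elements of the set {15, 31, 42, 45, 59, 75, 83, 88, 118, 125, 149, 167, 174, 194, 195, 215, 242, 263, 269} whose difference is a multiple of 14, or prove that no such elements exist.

31 and 45 are such a pair.

31 mod 14 = 3 and 45 mod 14 = 3, so 45 − 31 = 14 = 1·14.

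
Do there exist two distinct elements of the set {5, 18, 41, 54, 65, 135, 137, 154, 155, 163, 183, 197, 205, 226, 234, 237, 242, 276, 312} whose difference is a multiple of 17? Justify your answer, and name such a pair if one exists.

Reduce each element mod 17: 5↦5, 18↦1, 41↦7, 54↦3, 65↦14, 135↦16, 137↦1, 154↦1, 155↦2, 163↦10, 183↦13, 197↦10, 205↦1, 226↦5, 234↦13, 237↦16, 242↦4, 276↦4, 312↦6. The residue 5 repeats (at 5 and 226), and 226 − 5 = 221 = 13·17.

The pair (5, 226) works.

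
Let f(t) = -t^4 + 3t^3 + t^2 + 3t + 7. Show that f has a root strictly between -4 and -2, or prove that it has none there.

f has no root in that interval.

The endpoint values f(-4) = -437 and f(-2) = -35 are both negative. Claim: f(t) < 0 for every t in (-4, -2).
Shift to the endpoint -2: with t = -2 − u (0 < u < 2), one computes f(-2 − u) = -u^4 - 11u^3 - 41u^2 - 67u - 35.
All 5 nonzero coefficients of this polynomial in u are negative; hence for u > 0 the value is a sum of negative terms (the constant -35 among them).
So f is strictly negative on (-4, -2); no root exists in the interval.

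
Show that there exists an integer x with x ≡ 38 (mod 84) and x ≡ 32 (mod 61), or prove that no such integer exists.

x = 1130

Since 84 and 61 share no common factor, CRT says the pair of congruences has a solution (unique mod 5124).
Any solution of the first congruence is x = 38 + 84t; substituting into the second, 84t ≡ 32 − 38 ≡ 55 (mod 61).
84 ≡ 23 (mod 61), so this reads 23t ≡ 55 (mod 61). To invert 23 modulo 61: 61 = 2·23 + 15, 23 = 1·15 + 8, 15 = 1·8 + 7, 8 = 1·7 + 1, 7 = 7·1 + 0, and unwinding, 1 = 8 − 1·7 = 8 − (15 − 1·8) = −15 + 2·8 = −15 + 2·(23 − 1·15) = 2·23 − 3·15 = 2·23 − 3·(61 − 2·23) = −3·61 + 8·23. Thus 23⁻¹ ≡ 8 (mod 61).
Therefore t ≡ 8·55 = 440 ≡ 13 (mod 61).
With t = 13: x = 38 + 84·13 = 1130.
Indeed 1130 ≡ 38 (mod 84) and 1130 ≡ 32 (mod 61).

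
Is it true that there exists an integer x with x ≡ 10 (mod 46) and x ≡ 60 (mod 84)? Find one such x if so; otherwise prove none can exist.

Here gcd(46, 84) = 2, and both 10 and 60 leave remainder 0 mod 2, so the system is consistent.
Write x = 10 + 46t. Then 46t ≡ 60 − 10 ≡ 50 (mod 84); dividing through by 2 gives 23t ≡ 25 (mod 42).
To invert 23 modulo 42: 42 = 1·23 + 19, 23 = 1·19 + 4, 19 = 4·4 + 3, 4 = 1·3 + 1, 3 = 3·1 + 0, and unwinding, 1 = 4 − 1·3 = 4 − (19 − 4·4) = −19 + 5·4 = −19 + 5·(23 − 1·19) = 5·23 − 6·19 = 5·23 − 6·(42 − 1·23) = −6·42 + 11·23. Thus 23⁻¹ ≡ 11 (mod 42).
Therefore t ≡ 11·25 = 275 ≡ 23 (mod 42).
Then x = 10 + 46·23 = 1068.
Check: 1068 mod 46 = 10, 1068 mod 84 = 60. ✓

x = 1068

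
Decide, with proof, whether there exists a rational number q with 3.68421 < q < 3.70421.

q = 37/10

Multiplying by 10: 10·3.68421 = 36.84210 and 10·3.70421 = 37.04210, so the integer 37 lies strictly between them.
So q = 37/10 works: it is a ratio of integers, and dividing 10·3.68421 < 37 < 10·3.70421 through by 10 gives 3.68421 < 37/10 < 3.70421.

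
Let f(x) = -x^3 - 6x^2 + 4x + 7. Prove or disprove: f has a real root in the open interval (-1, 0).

f(-1) = -2 and f(0) = 7, which have opposite signs.
As a polynomial, f is continuous on every closed interval.
By the Intermediate Value Theorem f must vanish at some point of (-1, 0).

Yes, f has a root in the interval.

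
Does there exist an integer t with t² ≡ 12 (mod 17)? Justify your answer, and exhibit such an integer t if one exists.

No such integer exists.

Squares mod 17 repeat after t = 8 (as (−t)² = t²); for t = 0..8 they are 0, 1, 4, 9, 16, 8, 2, 15, 13.
The set of squares mod 17 is therefore {0, 1, 2, 4, 8, 9, 13, 15, 16}, which does not contain 12.
Therefore t² ≡ 12 (mod 17) has no solution.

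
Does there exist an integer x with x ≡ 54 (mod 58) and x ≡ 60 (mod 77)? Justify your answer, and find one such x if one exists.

x = 1446

The moduli 58 and 77 are coprime, so by the Chinese Remainder Theorem a unique solution modulo 4466 exists.
Write x = 54 + 58t and require 54 + 58t ≡ 60 (mod 77), i.e. 58t ≡ 6 (mod 77).
Invert 58 mod 77 by the Euclidean algorithm: 77 = 1·58 + 19, 58 = 3·19 + 1, 19 = 19·1 + 0; back-substituting, 1 = 58 − 3·19 = 58 − 3·(77 − 1·58) = −3·77 + 4·58. Hence 58·4 ≡ 1, so 58⁻¹ ≡ 4 (mod 77).
Multiplying by 4: t ≡ 4·6 = 24 (mod 77).
Taking t = 24 gives x = 54 + 58·24 = 1446.
Check: 1446 mod 58 = 54, 1446 mod 77 = 60. ✓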